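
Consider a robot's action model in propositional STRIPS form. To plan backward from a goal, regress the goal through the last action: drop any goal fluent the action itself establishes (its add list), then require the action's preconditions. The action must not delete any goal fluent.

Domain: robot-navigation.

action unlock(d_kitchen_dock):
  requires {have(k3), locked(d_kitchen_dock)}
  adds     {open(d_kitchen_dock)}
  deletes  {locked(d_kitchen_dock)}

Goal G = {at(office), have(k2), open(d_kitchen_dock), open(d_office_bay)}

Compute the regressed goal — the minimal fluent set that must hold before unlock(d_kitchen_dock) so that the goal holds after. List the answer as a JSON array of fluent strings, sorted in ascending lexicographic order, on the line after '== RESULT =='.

Compute (G \ add) ∪ pre:
  G ∩ del = {}  (empty — regression defined)
  G \ add = {at(office), have(k2), open(d_kitchen_dock), open(d_office_bay)} \ {open(d_kitchen_dock)} = {at(office), have(k2), open(d_office_bay)}
  ∪ pre   = {at(office), have(k2), open(d_office_bay)} ∪ {have(k3), locked(d_kitchen_dock)}
          = {at(office), have(k2), have(k3), locked(d_kitchen_dock), open(d_office_bay)}

== RESULT ==
["at(office)", "have(k2)", "have(k3)", "locked(d_kitchen_dock)", "open(d_office_bay)"]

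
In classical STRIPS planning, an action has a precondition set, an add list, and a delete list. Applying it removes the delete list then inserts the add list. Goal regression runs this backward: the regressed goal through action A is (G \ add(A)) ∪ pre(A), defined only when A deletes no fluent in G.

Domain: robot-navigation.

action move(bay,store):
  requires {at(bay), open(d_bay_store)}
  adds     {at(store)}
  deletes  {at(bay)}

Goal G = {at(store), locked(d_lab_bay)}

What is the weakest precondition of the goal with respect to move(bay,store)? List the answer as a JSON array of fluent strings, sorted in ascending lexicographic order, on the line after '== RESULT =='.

Regress:
  G ∩ del = {}  (empty — regression defined)
  G \ add = {at(store), locked(d_lab_bay)} \ {at(store)} = {locked(d_lab_bay)}
  ∪ pre   = {locked(d_lab_bay)} ∪ {at(bay), open(d_bay_store)}
          = {at(bay), locked(d_lab_bay), open(d_bay_store)}

== RESULT ==
["at(bay)", "locked(d_lab_bay)", "open(d_bay_store)"]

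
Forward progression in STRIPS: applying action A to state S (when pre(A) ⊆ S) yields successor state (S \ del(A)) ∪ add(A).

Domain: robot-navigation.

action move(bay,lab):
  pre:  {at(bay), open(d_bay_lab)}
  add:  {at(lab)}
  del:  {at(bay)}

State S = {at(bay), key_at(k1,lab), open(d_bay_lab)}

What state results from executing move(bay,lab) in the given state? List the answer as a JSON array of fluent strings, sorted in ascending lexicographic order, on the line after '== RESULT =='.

Compute (S \ del) ∪ add:
  pre ⊆ S: {at(bay), open(d_bay_lab)} ⊆ S  — applicable
  S \ del = {key_at(k1,lab), open(d_bay_lab)}
  ∪ add   = {at(lab), key_at(k1,lab), open(d_bay_lab)}

== RESULT ==
["at(lab)", "key_at(k1,lab)", "open(d_bay_lab)"]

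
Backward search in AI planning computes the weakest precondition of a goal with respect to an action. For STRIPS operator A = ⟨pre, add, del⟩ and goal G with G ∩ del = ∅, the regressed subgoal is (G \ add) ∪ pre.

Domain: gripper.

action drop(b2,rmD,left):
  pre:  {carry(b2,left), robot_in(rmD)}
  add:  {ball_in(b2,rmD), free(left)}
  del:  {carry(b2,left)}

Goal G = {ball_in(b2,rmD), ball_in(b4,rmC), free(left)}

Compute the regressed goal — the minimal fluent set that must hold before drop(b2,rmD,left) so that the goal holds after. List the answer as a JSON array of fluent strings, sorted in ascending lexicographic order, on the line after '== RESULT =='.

Regress:
  G ∩ del = {}  (empty — regression defined)
  G \ add = {ball_in(b2,rmD), ball_in(b4,rmC), free(left)} \ {ball_in(b2,rmD), free(left)} = {ball_in(b4,rmC)}
  ∪ pre   = {ball_in(b4,rmC)} ∪ {carry(b2,left), robot_in(rmD)}
          = {ball_in(b4,rmC), carry(b2,left), robot_in(rmD)}

== RESULT ==
["ball_in(b4,rmC)", "carry(b2,left)", "robot_in(rmD)"]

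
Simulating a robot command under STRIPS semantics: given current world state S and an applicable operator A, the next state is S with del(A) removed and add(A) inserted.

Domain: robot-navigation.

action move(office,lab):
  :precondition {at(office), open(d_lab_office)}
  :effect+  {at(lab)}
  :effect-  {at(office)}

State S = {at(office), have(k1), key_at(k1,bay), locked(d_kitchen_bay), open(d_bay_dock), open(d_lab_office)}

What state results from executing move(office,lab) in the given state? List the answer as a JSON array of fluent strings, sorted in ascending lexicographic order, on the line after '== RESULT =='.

Progress:
  pre ⊆ S: {at(office), open(d_lab_office)} ⊆ S  — applicable
  S \ del = {have(k1), key_at(k1,bay), locked(d_kitchen_bay), open(d_bay_dock), open(d_lab_office)}
  ∪ add   = {at(lab), have(k1), key_at(k1,bay), locked(d_kitchen_bay), open(d_bay_dock), open(d_lab_office)}

== RESULT ==
["at(lab)", "have(k1)", "key_at(k1,bay)", "locked(d_kitchen_bay)", "open(d_bay_dock)", "open(d_lab_office)"]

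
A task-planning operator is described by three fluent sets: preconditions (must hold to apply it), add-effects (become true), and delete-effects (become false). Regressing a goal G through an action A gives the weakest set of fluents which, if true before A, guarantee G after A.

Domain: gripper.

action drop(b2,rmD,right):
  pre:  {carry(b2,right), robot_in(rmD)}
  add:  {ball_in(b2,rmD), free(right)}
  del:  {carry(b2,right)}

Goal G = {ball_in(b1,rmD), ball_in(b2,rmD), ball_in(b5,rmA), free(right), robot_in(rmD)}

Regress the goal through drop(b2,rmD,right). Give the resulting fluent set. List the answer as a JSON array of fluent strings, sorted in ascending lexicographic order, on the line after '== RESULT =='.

Regress:
  G ∩ del = {}  (empty — regression defined)
  G \ add = {ball_in(b1,rmD), ball_in(b2,rmD), ball_in(b5,rmA), free(right), robot_in(rmD)} \ {ball_in(b2,rmD), free(right)} = {ball_in(b1,rmD), ball_in(b5,rmA), robot_in(rmD)}
  ∪ pre   = {ball_in(b1,rmD), ball_in(b5,rmA), robot_in(rmD)} ∪ {carry(b2,right), robot_in(rmD)}
          = {ball_in(b1,rmD), ball_in(b5,rmA), carry(b2,right), robot_in(rmD)}

== RESULT ==
["ball_in(b1,rmD)", "ball_in(b5,rmA)", "carry(b2,right)", "robot_in(rmD)"]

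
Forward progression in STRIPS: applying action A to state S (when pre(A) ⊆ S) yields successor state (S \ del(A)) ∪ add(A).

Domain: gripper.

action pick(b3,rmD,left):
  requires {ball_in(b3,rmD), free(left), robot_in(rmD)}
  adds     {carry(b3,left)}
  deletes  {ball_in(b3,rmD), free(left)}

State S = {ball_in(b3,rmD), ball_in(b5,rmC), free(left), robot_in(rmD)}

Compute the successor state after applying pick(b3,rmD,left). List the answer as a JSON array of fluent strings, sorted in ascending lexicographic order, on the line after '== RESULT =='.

Compute (S \ del) ∪ add:
  pre ⊆ S: {ball_in(b3,rmD), free(left), robot_in(rmD)} ⊆ S  — applicable
  S \ del = {ball_in(b5,rmC), robot_in(rmD)}
  ∪ add   = {ball_in(b5,rmC), carry(b3,left), robot_in(rmD)}

== RESULT ==
["ball_in(b5,rmC)", "carry(b3,left)", "robot_in(rmD)"]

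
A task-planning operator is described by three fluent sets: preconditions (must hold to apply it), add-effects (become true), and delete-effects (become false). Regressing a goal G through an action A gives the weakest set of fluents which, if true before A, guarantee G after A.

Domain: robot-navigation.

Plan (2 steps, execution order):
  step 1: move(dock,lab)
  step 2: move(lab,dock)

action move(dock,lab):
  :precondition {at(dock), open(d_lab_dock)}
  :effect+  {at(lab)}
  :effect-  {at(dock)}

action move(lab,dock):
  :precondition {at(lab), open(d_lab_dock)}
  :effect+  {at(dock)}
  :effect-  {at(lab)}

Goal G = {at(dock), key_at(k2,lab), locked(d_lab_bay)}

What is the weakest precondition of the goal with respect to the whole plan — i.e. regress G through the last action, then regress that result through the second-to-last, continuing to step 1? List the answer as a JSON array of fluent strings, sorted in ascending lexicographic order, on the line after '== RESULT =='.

Regress step by step:
  through step 2 (move(lab,dock)): drop {at(dock)}, keep {key_at(k2,lab), locked(d_lab_bay)}, require {at(lab), open(d_lab_dock)}
    → {at(lab), key_at(k2,lab), locked(d_lab_bay), open(d_lab_dock)}
  through step 1 (move(dock,lab)): drop {at(lab)}, keep {key_at(k2,lab), locked(d_lab_bay), open(d_lab_dock)}, require {at(dock), open(d_lab_dock)}
    → {at(dock), key_at(k2,lab), locked(d_lab_bay), open(d_lab_dock)}

== RESULT ==
["at(dock)", "key_at(k2,lab)", "locked(d_lab_bay)", "open(d_lab_dock)"]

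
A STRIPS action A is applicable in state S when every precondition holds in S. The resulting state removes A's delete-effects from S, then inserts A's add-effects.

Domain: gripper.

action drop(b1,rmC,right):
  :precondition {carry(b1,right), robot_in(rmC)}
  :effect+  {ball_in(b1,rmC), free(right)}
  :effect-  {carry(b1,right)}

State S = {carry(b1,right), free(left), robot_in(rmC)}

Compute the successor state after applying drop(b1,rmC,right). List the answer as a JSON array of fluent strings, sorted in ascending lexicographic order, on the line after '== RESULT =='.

Compute (S \ del) ∪ add:
  pre ⊆ S: {carry(b1,right), robot_in(rmC)} ⊆ S  — applicable
  S \ del = {free(left), robot_in(rmC)}
  ∪ add   = {ball_in(b1,rmC), free(left), free(right), robot_in(rmC)}

== RESULT ==
["ball_in(b1,rmC)", "free(left)", "free(right)", "robot_in(rmC)"]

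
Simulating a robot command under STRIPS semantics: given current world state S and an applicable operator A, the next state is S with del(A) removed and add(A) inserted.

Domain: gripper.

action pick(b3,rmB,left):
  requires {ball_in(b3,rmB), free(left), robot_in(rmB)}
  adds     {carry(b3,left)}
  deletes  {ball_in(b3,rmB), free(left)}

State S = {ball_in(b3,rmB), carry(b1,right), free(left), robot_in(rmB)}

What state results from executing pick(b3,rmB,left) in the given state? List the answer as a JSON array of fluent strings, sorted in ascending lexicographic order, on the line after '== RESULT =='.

Progress:
  pre ⊆ S: {ball_in(b3,rmB), free(left), robot_in(rmB)} ⊆ S  — applicable
  S \ del = {carry(b1,right), robot_in(rmB)}
  ∪ add   = {carry(b1,right), carry(b3,left), robot_in(rmB)}

== RESULT ==
["carry(b1,right)", "carry(b3,left)", "robot_in(rmB)"]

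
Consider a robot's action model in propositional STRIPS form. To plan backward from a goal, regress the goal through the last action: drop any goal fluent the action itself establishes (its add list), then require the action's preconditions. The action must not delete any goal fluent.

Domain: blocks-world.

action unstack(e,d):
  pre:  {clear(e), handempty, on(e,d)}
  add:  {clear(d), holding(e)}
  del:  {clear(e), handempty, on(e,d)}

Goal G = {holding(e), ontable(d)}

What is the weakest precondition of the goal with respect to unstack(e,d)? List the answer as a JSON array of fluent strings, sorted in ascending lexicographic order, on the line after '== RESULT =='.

Regress:
  G ∩ del = {}  (empty — regression defined)
  G \ add = {holding(e), ontable(d)} \ {clear(d), holding(e)} = {ontable(d)}
  ∪ pre   = {ontable(d)} ∪ {clear(e), handempty, on(e,d)}
          = {clear(e), handempty, on(e,d), ontable(d)}

== RESULT ==
["clear(e)", "handempty", "on(e,d)", "ontable(d)"]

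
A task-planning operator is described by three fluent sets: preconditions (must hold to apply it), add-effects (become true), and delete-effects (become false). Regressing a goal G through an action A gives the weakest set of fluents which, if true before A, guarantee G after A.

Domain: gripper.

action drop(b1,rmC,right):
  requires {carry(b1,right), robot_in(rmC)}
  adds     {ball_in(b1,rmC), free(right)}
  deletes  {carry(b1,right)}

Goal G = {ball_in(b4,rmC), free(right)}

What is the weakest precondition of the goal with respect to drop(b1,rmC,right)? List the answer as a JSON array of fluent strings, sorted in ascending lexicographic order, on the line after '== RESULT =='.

Regress:
  G ∩ del = {}  (empty — regression defined)
  G \ add = {ball_in(b4,rmC), free(right)} \ {ball_in(b1,rmC), free(right)} = {ball_in(b4,rmC)}
  ∪ pre   = {ball_in(b4,rmC)} ∪ {carry(b1,right), robot_in(rmC)}
          = {ball_in(b4,rmC), carry(b1,right), robot_in(rmC)}

== RESULT ==
["ball_in(b4,rmC)", "carry(b1,right)", "robot_in(rmC)"]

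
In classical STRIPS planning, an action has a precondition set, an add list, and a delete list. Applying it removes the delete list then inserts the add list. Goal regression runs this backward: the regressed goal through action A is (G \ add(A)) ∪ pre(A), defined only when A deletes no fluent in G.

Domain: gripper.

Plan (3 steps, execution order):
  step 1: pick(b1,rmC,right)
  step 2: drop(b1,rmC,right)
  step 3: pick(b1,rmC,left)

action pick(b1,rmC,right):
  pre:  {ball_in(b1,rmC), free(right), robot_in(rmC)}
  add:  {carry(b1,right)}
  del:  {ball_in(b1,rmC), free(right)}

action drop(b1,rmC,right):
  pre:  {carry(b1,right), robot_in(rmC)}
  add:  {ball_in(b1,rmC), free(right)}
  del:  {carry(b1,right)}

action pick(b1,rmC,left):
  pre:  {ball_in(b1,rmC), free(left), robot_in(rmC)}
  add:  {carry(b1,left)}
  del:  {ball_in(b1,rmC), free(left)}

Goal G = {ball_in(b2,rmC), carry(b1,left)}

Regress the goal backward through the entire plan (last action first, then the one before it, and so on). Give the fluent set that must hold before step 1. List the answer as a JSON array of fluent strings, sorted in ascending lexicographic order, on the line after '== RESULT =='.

Regress step by step:
  through step 3 (pick(b1,rmC,left)): drop {carry(b1,left)}, keep {ball_in(b2,rmC)}, require {ball_in(b1,rmC), free(left), robot_in(rmC)}
    → {ball_in(b1,rmC), ball_in(b2,rmC), free(left), robot_in(rmC)}
  through step 2 (drop(b1,rmC,right)): drop {ball_in(b1,rmC)}, keep {ball_in(b2,rmC), free(left), robot_in(rmC)}, require {carry(b1,right), robot_in(rmC)}
    → {ball_in(b2,rmC), carry(b1,right), free(left), robot_in(rmC)}
  through step 1 (pick(b1,rmC,right)): drop {carry(b1,right)}, keep {ball_in(b2,rmC), free(left), robot_in(rmC)}, require {ball_in(b1,rmC), free(right), robot_in(rmC)}
    → {ball_in(b1,rmC), ball_in(b2,rmC), free(left), free(right), robot_in(rmC)}

== RESULT ==
["ball_in(b1,rmC)", "ball_in(b2,rmC)", "free(left)", "free(right)", "robot_in(rmC)"]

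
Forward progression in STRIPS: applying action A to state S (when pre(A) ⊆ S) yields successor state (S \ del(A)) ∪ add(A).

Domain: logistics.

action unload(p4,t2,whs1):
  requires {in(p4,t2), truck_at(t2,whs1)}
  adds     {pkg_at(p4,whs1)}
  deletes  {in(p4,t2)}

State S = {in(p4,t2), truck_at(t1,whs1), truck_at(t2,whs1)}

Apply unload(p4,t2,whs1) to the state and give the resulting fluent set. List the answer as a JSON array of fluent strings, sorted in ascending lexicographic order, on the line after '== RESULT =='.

Progress:
  pre ⊆ S: {in(p4,t2), truck_at(t2,whs1)} ⊆ S  — applicable
  S \ del = {truck_at(t1,whs1), truck_at(t2,whs1)}
  ∪ add   = {pkg_at(p4,whs1), truck_at(t1,whs1), truck_at(t2,whs1)}

== RESULT ==
["pkg_at(p4,whs1)", "truck_at(t1,whs1)", "truck_at(t2,whs1)"]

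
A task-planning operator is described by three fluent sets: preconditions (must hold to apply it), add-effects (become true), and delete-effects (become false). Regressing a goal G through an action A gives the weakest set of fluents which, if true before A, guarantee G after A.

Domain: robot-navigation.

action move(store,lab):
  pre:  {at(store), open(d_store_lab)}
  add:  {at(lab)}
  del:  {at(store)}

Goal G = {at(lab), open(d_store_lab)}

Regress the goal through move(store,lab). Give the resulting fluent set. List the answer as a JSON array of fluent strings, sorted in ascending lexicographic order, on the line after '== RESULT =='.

Regress:
  G ∩ del = {}  (empty — regression defined)
  G \ add = {at(lab), open(d_store_lab)} \ {at(lab)} = {open(d_store_lab)}
  ∪ pre   = {open(d_store_lab)} ∪ {at(store), open(d_store_lab)}
          = {at(store), open(d_store_lab)}

== RESULT ==
["at(store)", "open(d_store_lab)"]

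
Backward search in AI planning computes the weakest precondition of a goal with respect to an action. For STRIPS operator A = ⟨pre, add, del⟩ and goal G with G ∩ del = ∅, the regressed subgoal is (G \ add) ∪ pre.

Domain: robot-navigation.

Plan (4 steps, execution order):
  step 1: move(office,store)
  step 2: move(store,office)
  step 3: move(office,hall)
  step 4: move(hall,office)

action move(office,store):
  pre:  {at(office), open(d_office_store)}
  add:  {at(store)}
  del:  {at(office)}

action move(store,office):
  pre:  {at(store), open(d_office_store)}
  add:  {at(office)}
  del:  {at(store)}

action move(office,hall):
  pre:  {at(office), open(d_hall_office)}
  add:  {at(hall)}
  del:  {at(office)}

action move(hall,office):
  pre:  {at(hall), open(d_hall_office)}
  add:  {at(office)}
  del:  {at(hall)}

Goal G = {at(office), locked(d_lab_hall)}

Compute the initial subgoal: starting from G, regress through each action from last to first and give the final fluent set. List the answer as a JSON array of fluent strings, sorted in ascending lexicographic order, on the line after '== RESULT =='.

Regress step by step:
  through step 4 (move(hall,office)): drop {at(office)}, keep {locked(d_lab_hall)}, require {at(hall), open(d_hall_office)}
    → {at(hall), locked(d_lab_hall), open(d_hall_office)}
  through step 3 (move(office,hall)): drop {at(hall)}, keep {locked(d_lab_hall), open(d_hall_office)}, require {at(office), open(d_hall_office)}
    → {at(office), locked(d_lab_hall), open(d_hall_office)}
  through step 2 (move(store,office)): drop {at(office)}, keep {locked(d_lab_hall), open(d_hall_office)}, require {at(store), open(d_office_store)}
    → {at(store), locked(d_lab_hall), open(d_hall_office), open(d_office_store)}
  through step 1 (move(office,store)): drop {at(store)}, keep {locked(d_lab_hall), open(d_hall_office), open(d_office_store)}, require {at(office), open(d_office_store)}
    → {at(office), locked(d_lab_hall), open(d_hall_office), open(d_office_store)}

== RESULT ==
["at(office)", "locked(d_lab_hall)", "open(d_hall_office)", "open(d_office_store)"]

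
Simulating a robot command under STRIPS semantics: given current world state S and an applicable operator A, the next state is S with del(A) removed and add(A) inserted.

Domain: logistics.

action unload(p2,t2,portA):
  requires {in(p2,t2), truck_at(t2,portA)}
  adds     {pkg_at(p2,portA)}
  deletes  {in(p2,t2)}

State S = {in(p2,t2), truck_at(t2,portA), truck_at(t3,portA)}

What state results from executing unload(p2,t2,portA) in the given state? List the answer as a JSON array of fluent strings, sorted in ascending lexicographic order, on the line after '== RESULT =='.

Progress:
  pre ⊆ S: {in(p2,t2), truck_at(t2,portA)} ⊆ S  — applicable
  S \ del = {truck_at(t2,portA), truck_at(t3,portA)}
  ∪ add   = {pkg_at(p2,portA), truck_at(t2,portA), truck_at(t3,portA)}

== RESULT ==
["pkg_at(p2,portA)", "truck_at(t2,portA)", "truck_at(t3,portA)"]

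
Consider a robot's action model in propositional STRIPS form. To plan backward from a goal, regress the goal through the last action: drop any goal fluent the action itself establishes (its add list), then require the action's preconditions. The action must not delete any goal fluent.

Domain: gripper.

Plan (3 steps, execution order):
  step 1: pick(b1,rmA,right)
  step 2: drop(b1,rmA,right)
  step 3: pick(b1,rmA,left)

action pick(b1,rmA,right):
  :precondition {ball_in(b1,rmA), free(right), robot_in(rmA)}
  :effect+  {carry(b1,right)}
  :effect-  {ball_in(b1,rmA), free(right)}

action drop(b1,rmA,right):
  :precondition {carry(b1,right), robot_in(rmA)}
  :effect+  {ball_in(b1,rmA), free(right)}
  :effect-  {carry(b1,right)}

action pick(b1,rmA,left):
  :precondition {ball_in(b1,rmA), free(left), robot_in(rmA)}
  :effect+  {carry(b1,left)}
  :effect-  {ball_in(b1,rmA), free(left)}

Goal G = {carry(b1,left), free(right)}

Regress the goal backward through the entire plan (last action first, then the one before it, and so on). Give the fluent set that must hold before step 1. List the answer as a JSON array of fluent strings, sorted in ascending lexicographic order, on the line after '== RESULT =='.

Work backward from the goal:
  through step 3 (pick(b1,rmA,left)): drop {carry(b1,left)}, keep {free(right)}, require {ball_in(b1,rmA), free(left), robot_in(rmA)}
    → {ball_in(b1,rmA), free(left), free(right), robot_in(rmA)}
  through step 2 (drop(b1,rmA,right)): drop {ball_in(b1,rmA), free(right)}, keep {free(left), robot_in(rmA)}, require {carry(b1,right), robot_in(rmA)}
    → {carry(b1,right), free(left), robot_in(rmA)}
  through step 1 (pick(b1,rmA,right)): drop {carry(b1,right)}, keep {free(left), robot_in(rmA)}, require {ball_in(b1,rmA), free(right), robot_in(rmA)}
    → {ball_in(b1,rmA), free(left), free(right), robot_in(rmA)}

== RESULT ==
["ball_in(b1,rmA)", "free(left)", "free(right)", "robot_in(rmA)"]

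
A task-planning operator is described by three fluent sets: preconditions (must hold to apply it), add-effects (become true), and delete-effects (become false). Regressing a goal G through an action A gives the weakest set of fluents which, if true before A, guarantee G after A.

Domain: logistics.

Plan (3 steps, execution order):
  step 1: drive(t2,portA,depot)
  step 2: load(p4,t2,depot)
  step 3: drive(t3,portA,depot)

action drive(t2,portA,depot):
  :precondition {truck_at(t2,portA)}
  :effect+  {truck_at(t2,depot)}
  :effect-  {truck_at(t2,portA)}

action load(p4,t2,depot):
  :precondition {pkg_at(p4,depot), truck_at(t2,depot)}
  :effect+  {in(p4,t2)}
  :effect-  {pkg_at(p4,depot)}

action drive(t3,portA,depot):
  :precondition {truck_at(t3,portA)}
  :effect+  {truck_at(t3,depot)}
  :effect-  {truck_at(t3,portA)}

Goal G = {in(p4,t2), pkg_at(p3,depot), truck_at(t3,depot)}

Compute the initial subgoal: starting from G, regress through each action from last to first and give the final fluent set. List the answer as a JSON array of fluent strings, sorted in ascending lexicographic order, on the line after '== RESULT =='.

Regress step by step:
  through step 3 (drive(t3,portA,depot)): drop {truck_at(t3,depot)}, keep {in(p4,t2), pkg_at(p3,depot)}, require {truck_at(t3,portA)}
    → {in(p4,t2), pkg_at(p3,depot), truck_at(t3,portA)}
  through step 2 (load(p4,t2,depot)): drop {in(p4,t2)}, keep {pkg_at(p3,depot), truck_at(t3,portA)}, require {pkg_at(p4,depot), truck_at(t2,depot)}
    → {pkg_at(p3,depot), pkg_at(p4,depot), truck_at(t2,depot), truck_at(t3,portA)}
  through step 1 (drive(t2,portA,depot)): drop {truck_at(t2,depot)}, keep {pkg_at(p3,depot), pkg_at(p4,depot), truck_at(t3,portA)}, require {truck_at(t2,portA)}
    → {pkg_at(p3,depot), pkg_at(p4,depot), truck_at(t2,portA), truck_at(t3,portA)}

== RESULT ==
["pkg_at(p3,depot)", "pkg_at(p4,depot)", "truck_at(t2,portA)", "truck_at(t3,portA)"]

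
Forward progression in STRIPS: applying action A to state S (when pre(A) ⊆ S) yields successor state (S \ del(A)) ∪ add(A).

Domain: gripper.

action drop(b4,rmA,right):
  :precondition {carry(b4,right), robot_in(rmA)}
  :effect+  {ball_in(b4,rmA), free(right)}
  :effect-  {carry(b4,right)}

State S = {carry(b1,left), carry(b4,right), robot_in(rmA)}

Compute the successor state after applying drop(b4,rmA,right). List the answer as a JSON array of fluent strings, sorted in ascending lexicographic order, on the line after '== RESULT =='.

Compute (S \ del) ∪ add:
  pre ⊆ S: {carry(b4,right), robot_in(rmA)} ⊆ S  — applicable
  S \ del = {carry(b1,left), robot_in(rmA)}
  ∪ add   = {ball_in(b4,rmA), carry(b1,left), free(right), robot_in(rmA)}

== RESULT ==
["ball_in(b4,rmA)", "carry(b1,left)", "free(right)", "robot_in(rmA)"]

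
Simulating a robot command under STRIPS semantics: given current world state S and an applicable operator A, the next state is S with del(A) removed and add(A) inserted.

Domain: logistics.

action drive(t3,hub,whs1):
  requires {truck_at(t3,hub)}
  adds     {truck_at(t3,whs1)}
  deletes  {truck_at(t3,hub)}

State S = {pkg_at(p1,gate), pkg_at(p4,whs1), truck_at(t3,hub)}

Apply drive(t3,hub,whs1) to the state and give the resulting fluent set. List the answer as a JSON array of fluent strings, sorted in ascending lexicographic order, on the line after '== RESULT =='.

Progress:
  pre ⊆ S: {truck_at(t3,hub)} ⊆ S  — applicable
  S \ del = {pkg_at(p1,gate), pkg_at(p4,whs1)}
  ∪ add   = {pkg_at(p1,gate), pkg_at(p4,whs1), truck_at(t3,whs1)}

== RESULT ==
["pkg_at(p1,gate)", "pkg_at(p4,whs1)", "truck_at(t3,whs1)"]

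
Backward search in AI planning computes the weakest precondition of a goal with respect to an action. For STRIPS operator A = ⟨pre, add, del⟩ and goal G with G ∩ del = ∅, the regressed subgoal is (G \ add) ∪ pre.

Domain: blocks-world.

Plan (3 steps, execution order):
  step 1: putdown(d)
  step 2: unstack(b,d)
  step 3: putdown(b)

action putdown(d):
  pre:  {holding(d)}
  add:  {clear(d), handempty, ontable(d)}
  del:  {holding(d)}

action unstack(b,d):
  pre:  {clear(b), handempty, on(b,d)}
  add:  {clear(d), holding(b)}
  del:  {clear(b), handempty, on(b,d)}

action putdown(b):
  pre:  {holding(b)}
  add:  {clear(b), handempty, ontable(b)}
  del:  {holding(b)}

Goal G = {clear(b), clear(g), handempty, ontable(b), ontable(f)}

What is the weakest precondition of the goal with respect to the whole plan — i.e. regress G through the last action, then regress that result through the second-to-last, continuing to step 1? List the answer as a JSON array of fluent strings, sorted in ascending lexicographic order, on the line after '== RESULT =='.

Work backward from the goal:
  through step 3 (putdown(b)): drop {clear(b), handempty, ontable(b)}, keep {clear(g), ontable(f)}, require {holding(b)}
    → {clear(g), holding(b), ontable(f)}
  through step 2 (unstack(b,d)): drop {holding(b)}, keep {clear(g), ontable(f)}, require {clear(b), handempty, on(b,d)}
    → {clear(b), clear(g), handempty, on(b,d), ontable(f)}
  through step 1 (putdown(d)): drop {handempty}, keep {clear(b), clear(g), on(b,d), ontable(f)}, require {holding(d)}
    → {clear(b), clear(g), holding(d), on(b,d), ontable(f)}

== RESULT ==
["clear(b)", "clear(g)", "holding(d)", "on(b,d)", "ontable(f)"]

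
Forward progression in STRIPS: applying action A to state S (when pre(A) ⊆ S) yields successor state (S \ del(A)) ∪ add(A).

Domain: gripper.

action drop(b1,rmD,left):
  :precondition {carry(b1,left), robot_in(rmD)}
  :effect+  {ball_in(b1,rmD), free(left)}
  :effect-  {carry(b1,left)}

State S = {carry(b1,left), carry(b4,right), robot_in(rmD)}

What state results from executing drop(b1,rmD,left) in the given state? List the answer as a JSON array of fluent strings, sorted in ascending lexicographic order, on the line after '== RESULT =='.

Progress:
  pre ⊆ S: {carry(b1,left), robot_in(rmD)} ⊆ S  — applicable
  S \ del = {carry(b4,right), robot_in(rmD)}
  ∪ add   = {ball_in(b1,rmD), carry(b4,right), free(left), robot_in(rmD)}

== RESULT ==
["ball_in(b1,rmD)", "carry(b4,right)", "free(left)", "robot_in(rmD)"]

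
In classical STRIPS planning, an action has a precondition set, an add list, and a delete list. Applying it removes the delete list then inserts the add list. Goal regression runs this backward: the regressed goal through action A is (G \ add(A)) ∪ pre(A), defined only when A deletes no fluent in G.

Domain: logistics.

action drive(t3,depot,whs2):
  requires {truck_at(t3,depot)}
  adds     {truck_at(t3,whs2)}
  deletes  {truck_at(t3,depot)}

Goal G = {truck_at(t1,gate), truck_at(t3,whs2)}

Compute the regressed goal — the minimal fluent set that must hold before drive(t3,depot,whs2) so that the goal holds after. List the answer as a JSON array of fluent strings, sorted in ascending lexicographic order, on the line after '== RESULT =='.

Compute (G \ add) ∪ pre:
  G ∩ del = {}  (empty — regression defined)
  G \ add = {truck_at(t1,gate), truck_at(t3,whs2)} \ {truck_at(t3,whs2)} = {truck_at(t1,gate)}
  ∪ pre   = {truck_at(t1,gate)} ∪ {truck_at(t3,depot)}
          = {truck_at(t1,gate), truck_at(t3,depot)}

== RESULT ==
["truck_at(t1,gate)", "truck_at(t3,depot)"]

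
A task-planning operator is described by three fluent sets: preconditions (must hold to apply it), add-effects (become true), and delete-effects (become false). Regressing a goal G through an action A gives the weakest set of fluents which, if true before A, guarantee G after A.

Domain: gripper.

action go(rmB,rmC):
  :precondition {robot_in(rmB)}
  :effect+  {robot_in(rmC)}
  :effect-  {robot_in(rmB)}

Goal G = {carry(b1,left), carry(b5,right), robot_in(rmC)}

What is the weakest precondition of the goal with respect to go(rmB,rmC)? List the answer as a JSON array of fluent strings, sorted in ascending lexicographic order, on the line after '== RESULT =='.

Regress:
  G ∩ del = {}  (empty — regression defined)
  G \ add = {carry(b1,left), carry(b5,right), robot_in(rmC)} \ {robot_in(rmC)} = {carry(b1,left), carry(b5,right)}
  ∪ pre   = {carry(b1,left), carry(b5,right)} ∪ {robot_in(rmB)}
          = {carry(b1,left), carry(b5,right), robot_in(rmB)}

== RESULT ==
["carry(b1,left)", "carry(b5,right)", "robot_in(rmB)"]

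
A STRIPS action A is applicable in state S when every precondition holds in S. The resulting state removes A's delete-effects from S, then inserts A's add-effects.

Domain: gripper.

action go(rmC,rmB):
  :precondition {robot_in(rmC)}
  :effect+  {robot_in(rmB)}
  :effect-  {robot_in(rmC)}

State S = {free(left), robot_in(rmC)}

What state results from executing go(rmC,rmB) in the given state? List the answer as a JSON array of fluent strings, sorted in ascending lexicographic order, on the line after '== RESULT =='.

Compute (S \ del) ∪ add:
  pre ⊆ S: {robot_in(rmC)} ⊆ S  — applicable
  S \ del = {free(left)}
  ∪ add   = {free(left), robot_in(rmB)}

== RESULT ==
["free(left)", "robot_in(rmB)"]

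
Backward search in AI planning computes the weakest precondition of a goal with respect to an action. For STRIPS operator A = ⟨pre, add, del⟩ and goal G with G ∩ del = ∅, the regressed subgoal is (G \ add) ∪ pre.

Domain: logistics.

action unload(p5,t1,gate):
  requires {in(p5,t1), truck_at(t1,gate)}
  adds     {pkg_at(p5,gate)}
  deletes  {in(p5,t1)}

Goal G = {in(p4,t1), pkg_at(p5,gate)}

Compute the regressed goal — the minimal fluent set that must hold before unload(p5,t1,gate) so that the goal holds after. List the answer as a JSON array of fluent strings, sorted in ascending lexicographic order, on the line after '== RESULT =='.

Regress:
  G ∩ del = {}  (empty — regression defined)
  G \ add = {in(p4,t1), pkg_at(p5,gate)} \ {pkg_at(p5,gate)} = {in(p4,t1)}
  ∪ pre   = {in(p4,t1)} ∪ {in(p5,t1), truck_at(t1,gate)}
          = {in(p4,t1), in(p5,t1), truck_at(t1,gate)}

== RESULT ==
["in(p4,t1)", "in(p5,t1)", "truck_at(t1,gate)"]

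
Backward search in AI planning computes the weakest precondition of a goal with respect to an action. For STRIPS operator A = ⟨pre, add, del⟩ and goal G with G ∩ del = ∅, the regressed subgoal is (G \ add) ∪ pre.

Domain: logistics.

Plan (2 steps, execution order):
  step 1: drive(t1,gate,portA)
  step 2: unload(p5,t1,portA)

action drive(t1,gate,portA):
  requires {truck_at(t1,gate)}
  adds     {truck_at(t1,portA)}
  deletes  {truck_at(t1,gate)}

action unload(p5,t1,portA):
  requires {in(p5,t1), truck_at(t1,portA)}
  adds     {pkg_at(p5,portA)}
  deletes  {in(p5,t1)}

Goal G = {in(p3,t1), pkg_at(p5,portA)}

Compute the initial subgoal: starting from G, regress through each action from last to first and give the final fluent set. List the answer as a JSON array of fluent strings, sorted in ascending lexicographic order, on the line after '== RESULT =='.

Work backward from the goal:
  through step 2 (unload(p5,t1,portA)): drop {pkg_at(p5,portA)}, keep {in(p3,t1)}, require {in(p5,t1), truck_at(t1,portA)}
    → {in(p3,t1), in(p5,t1), truck_at(t1,portA)}
  through step 1 (drive(t1,gate,portA)): drop {truck_at(t1,portA)}, keep {in(p3,t1), in(p5,t1)}, require {truck_at(t1,gate)}
    → {in(p3,t1), in(p5,t1), truck_at(t1,gate)}

== RESULT ==
["in(p3,t1)", "in(p5,t1)", "truck_at(t1,gate)"]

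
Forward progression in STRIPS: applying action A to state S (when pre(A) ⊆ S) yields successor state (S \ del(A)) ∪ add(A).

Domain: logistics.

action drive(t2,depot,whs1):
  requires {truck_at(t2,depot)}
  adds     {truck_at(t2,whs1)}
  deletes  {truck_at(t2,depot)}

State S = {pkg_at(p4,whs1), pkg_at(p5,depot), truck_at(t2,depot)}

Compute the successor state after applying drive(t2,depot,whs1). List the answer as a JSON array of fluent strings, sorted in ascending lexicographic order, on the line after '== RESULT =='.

Compute (S \ del) ∪ add:
  pre ⊆ S: {truck_at(t2,depot)} ⊆ S  — applicable
  S \ del = {pkg_at(p4,whs1), pkg_at(p5,depot)}
  ∪ add   = {pkg_at(p4,whs1), pkg_at(p5,depot), truck_at(t2,whs1)}

== RESULT ==
["pkg_at(p4,whs1)", "pkg_at(p5,depot)", "truck_at(t2,whs1)"]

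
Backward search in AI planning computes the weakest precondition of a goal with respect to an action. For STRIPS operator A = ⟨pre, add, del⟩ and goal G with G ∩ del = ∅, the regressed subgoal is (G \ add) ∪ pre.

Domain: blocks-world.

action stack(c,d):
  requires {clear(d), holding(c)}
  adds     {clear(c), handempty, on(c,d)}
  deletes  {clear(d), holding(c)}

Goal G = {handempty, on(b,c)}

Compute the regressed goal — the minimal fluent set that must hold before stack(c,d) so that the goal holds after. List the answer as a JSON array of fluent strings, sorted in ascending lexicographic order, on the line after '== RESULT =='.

Compute (G \ add) ∪ pre:
  G ∩ del = {}  (empty — regression defined)
  G \ add = {handempty, on(b,c)} \ {clear(c), handempty, on(c,d)} = {on(b,c)}
  ∪ pre   = {on(b,c)} ∪ {clear(d), holding(c)}
          = {clear(d), holding(c), on(b,c)}

== RESULT ==
["clear(d)", "holding(c)", "on(b,c)"]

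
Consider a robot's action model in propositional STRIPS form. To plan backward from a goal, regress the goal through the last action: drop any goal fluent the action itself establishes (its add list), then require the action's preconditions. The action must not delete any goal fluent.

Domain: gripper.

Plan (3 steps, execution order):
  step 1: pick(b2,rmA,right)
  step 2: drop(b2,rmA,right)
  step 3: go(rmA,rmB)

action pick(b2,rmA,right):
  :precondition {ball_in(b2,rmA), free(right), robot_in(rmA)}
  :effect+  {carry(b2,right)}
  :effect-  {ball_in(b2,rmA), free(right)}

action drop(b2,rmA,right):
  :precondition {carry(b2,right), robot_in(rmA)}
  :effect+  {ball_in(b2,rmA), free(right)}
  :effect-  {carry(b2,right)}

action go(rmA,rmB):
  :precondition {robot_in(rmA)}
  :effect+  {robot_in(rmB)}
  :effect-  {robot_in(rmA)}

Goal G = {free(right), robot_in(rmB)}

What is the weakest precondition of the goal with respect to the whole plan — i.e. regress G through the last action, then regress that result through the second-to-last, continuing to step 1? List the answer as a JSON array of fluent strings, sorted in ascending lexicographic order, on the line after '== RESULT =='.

Regress step by step:
  through step 3 (go(rmA,rmB)): drop {robot_in(rmB)}, keep {free(right)}, require {robot_in(rmA)}
    → {free(right), robot_in(rmA)}
  through step 2 (drop(b2,rmA,right)): drop {free(right)}, keep {robot_in(rmA)}, require {carry(b2,right), robot_in(rmA)}
    → {carry(b2,right), robot_in(rmA)}
  through step 1 (pick(b2,rmA,right)): drop {carry(b2,right)}, keep {robot_in(rmA)}, require {ball_in(b2,rmA), free(right), robot_in(rmA)}
    → {ball_in(b2,rmA), free(right), robot_in(rmA)}

== RESULT ==
["ball_in(b2,rmA)", "free(right)", "robot_in(rmA)"]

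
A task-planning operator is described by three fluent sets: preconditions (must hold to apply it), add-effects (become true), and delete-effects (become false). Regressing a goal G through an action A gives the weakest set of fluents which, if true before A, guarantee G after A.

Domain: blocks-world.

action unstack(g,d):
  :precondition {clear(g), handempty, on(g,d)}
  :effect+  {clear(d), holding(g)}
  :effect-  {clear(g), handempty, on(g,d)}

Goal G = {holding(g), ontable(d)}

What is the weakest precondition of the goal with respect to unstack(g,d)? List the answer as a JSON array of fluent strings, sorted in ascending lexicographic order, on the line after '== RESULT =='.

Compute (G \ add) ∪ pre:
  G ∩ del = {}  (empty — regression defined)
  G \ add = {holding(g), ontable(d)} \ {clear(d), holding(g)} = {ontable(d)}
  ∪ pre   = {ontable(d)} ∪ {clear(g), handempty, on(g,d)}
          = {clear(g), handempty, on(g,d), ontable(d)}

== RESULT ==
["clear(g)", "handempty", "on(g,d)", "ontable(d)"]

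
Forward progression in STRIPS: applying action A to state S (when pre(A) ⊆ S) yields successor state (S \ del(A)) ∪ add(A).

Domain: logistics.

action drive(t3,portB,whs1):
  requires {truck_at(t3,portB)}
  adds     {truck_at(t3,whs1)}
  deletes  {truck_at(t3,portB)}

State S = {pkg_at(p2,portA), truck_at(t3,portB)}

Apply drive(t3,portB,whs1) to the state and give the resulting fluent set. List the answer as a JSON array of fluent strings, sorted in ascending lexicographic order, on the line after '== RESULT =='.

Compute (S \ del) ∪ add:
  pre ⊆ S: {truck_at(t3,portB)} ⊆ S  — applicable
  S \ del = {pkg_at(p2,portA)}
  ∪ add   = {pkg_at(p2,portA), truck_at(t3,whs1)}

== RESULT ==
["pkg_at(p2,portA)", "truck_at(t3,whs1)"]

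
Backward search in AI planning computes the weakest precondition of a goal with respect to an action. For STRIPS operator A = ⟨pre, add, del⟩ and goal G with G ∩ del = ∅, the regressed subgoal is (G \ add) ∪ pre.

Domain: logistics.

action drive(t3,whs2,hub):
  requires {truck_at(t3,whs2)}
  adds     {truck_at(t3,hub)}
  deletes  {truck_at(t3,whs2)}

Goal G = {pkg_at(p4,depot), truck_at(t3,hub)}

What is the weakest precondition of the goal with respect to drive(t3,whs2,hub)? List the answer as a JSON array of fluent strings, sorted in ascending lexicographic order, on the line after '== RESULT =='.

Regress:
  G ∩ del = {}  (empty — regression defined)
  G \ add = {pkg_at(p4,depot), truck_at(t3,hub)} \ {truck_at(t3,hub)} = {pkg_at(p4,depot)}
  ∪ pre   = {pkg_at(p4,depot)} ∪ {truck_at(t3,whs2)}
          = {pkg_at(p4,depot), truck_at(t3,whs2)}

== RESULT ==
["pkg_at(p4,depot)", "truck_at(t3,whs2)"]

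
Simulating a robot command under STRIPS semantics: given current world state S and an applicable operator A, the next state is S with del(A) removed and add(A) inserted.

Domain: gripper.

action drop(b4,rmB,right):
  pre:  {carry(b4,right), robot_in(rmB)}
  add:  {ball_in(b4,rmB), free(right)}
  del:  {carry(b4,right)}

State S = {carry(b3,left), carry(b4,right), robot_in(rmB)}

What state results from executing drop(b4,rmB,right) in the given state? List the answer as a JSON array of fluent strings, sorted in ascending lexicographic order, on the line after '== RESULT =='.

Compute (S \ del) ∪ add:
  pre ⊆ S: {carry(b4,right), robot_in(rmB)} ⊆ S  — applicable
  S \ del = {carry(b3,left), robot_in(rmB)}
  ∪ add   = {ball_in(b4,rmB), carry(b3,left), free(right), robot_in(rmB)}

== RESULT ==
["ball_in(b4,rmB)", "carry(b3,left)", "free(right)", "robot_in(rmB)"]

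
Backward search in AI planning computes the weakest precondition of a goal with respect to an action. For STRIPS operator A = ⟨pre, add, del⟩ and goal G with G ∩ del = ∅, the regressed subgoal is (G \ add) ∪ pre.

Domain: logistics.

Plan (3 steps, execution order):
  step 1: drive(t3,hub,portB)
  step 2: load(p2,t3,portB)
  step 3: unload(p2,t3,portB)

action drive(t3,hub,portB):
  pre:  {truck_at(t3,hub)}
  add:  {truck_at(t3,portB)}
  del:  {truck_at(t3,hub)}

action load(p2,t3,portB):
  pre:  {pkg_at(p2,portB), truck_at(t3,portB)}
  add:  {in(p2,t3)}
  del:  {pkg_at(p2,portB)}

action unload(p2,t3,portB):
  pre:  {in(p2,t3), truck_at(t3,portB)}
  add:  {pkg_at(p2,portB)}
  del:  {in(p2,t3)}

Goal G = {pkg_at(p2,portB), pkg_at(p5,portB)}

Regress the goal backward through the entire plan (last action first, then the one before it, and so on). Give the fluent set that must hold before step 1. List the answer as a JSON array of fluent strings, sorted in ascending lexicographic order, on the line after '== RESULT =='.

Regress step by step:
  through step 3 (unload(p2,t3,portB)): drop {pkg_at(p2,portB)}, keep {pkg_at(p5,portB)}, require {in(p2,t3), truck_at(t3,portB)}
    → {in(p2,t3), pkg_at(p5,portB), truck_at(t3,portB)}
  through step 2 (load(p2,t3,portB)): drop {in(p2,t3)}, keep {pkg_at(p5,portB), truck_at(t3,portB)}, require {pkg_at(p2,portB), truck_at(t3,portB)}
    → {pkg_at(p2,portB), pkg_at(p5,portB), truck_at(t3,portB)}
  through step 1 (drive(t3,hub,portB)): drop {truck_at(t3,portB)}, keep {pkg_at(p2,portB), pkg_at(p5,portB)}, require {truck_at(t3,hub)}
    → {pkg_at(p2,portB), pkg_at(p5,portB), truck_at(t3,hub)}

== RESULT ==
["pkg_at(p2,portB)", "pkg_at(p5,portB)", "truck_at(t3,hub)"]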